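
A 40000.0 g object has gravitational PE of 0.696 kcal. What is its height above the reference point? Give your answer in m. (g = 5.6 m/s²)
PE = mgh → h = PE/(mg) = 2912 J / (40 kg × 5.6 m/s²) = 13 m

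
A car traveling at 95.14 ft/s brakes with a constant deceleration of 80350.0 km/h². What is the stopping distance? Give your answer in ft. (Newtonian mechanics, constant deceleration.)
d = v₀² / (2a) (with unit conversion) = 222.5 ft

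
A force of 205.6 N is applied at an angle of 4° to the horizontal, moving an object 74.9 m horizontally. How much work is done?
W = Fd cosθ = 205.6×74.9×cos(4°) = 15362.0 J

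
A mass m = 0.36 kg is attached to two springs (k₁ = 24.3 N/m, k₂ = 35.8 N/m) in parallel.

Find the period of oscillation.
k_eq = k₁+k₂ = 60.1 N/m
T = 2π√(m/k_eq) = 2π√(0.36/60.1) = 0.4863 s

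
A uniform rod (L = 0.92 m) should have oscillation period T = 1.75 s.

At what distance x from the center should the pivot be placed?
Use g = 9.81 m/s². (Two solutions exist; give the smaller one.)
T = 2π√((L²/12 + x²)/(gx)). Let c = T²g/(4π²) = 0.761.
x² − cx + L²/12 = 0 → x = (c − √(c² − L²/3))/2 = 0.108 m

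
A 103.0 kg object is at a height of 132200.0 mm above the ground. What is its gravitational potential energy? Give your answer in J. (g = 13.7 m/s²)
PE = mgh = 103 kg × 13.7 m/s² × 132.2 m = 1.865e+05 J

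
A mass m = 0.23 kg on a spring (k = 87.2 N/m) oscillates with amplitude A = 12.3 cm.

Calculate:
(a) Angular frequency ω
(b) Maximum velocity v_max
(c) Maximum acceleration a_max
ω = √(k/m) = √(87.2/0.23) = 19.47 rad/s
v_max = ωA = 19.47×0.123 = 2.395 m/s
a_max = ω²A = 19.47²×0.123 = 46.63 m/s²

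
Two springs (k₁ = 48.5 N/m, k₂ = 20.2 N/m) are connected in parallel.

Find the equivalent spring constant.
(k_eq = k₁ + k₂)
k_eq = k₁ + k₂ = 48.5 + 20.2 = 68.7 N/m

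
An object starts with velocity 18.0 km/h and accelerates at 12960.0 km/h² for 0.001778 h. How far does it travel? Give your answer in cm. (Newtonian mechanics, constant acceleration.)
d = v₀t + ½at² (with unit conversion) = 5249.0 cm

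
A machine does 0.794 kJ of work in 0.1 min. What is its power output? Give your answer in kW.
P = W/t = 794 J / 6 s = 132.3 W = 0.1323 kW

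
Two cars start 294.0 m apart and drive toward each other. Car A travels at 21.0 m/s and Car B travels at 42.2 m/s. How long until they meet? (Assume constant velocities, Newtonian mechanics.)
Combined speed: v_combined = 21.0 + 42.2 = 63.2 m/s
Time to meet: t = d/63.2 = 294.0/63.2 = 4.65 s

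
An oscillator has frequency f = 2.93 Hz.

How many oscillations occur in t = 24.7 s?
n = f×t = 2.93×24.7 = 72.37 oscillations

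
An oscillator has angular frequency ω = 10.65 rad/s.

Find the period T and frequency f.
T = 2π/ω = 2π/10.65 = 0.59 s; f = ω/2π = 1.695 Hz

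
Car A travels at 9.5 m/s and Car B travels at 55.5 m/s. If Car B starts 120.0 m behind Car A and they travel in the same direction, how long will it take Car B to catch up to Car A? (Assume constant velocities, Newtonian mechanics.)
Relative speed: v_rel = 55.5 - 9.5 = 46 m/s
Time to catch: t = d₀/v_rel = 120.0/46 = 2.61 s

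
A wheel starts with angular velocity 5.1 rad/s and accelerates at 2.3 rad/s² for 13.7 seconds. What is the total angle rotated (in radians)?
θ = ω₀t + ½αt² = 5.1×13.7 + ½×2.3×13.7² = 285.71 rad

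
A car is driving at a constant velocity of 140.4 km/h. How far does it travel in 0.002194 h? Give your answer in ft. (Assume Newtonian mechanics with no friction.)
d = vt (with unit conversion) = 1011.0 ft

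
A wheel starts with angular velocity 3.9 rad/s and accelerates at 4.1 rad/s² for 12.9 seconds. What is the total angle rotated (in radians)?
θ = ω₀t + ½αt² = 3.9×12.9 + ½×4.1×12.9² = 391.45 rad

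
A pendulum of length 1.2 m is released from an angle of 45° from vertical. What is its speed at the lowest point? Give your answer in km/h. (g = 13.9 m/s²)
h = L(1 − cosθ) = 1.2×(1 − cos45°) = 0.3515 m
v = √(2gh) = √(2×13.9×0.3515) = 3.126 m/s = 11.25 km/h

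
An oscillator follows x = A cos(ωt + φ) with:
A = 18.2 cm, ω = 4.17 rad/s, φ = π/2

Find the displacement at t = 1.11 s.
x = A cos(ωt + φ) = 18.2×cos(4.17×1.11 + π/2) = 18.14 cm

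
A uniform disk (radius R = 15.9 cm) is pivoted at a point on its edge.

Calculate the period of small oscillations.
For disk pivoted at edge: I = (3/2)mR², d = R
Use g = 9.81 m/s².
I/m = (3/2)R² = 0.03792 m²; d = R = 0.159 m
T = 2π√((3/2)R²/(gR)) = 2π√(3R/(2g)) = 0.9797 s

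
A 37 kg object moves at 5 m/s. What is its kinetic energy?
KE = ½mv² = ½×37×5² = 462.5 J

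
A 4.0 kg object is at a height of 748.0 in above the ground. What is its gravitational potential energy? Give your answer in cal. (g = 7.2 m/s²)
PE = mgh = 4 kg × 7.2 m/s² × 19 m = 547.2 J = 130.8 cal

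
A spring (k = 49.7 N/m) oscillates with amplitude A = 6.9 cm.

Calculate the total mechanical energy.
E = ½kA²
E = ½kA² = ½×49.7×(0.069)² = 0.1183 J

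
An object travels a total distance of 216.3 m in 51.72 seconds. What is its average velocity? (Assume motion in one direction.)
v_avg = Δd / Δt = 216.3 / 51.72 = 4.18 m/s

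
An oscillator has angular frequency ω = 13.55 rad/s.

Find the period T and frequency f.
T = 2π/ω = 2π/13.55 = 0.4637 s; f = ω/2π = 2.157 Hz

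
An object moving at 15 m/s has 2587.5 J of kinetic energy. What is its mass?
KE = ½mv² → m = 2KE/v² = 2×2587.5/15² = 23.0 kg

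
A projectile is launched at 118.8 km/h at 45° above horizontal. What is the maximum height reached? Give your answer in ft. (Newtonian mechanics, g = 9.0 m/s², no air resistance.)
H = v₀²sin²(θ)/(2g) (with unit conversion) = 99.25 ft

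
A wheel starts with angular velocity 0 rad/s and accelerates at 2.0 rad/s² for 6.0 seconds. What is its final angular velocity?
ω = ω₀ + αt = 0 + 2.0 × 6.0 = 12.0 rad/s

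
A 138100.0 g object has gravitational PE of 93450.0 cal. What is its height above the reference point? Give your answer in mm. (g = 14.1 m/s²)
PE = mgh → h = PE/(mg) = 3.91e+05 J / (138.1 kg × 14.1 m/s²) = 200.8 m = 200800.0 mm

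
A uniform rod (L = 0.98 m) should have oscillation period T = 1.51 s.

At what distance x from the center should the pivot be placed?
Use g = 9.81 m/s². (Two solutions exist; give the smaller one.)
T = 2π√((L²/12 + x²)/(gx)). Let c = T²g/(4π²) = 0.5666.
x² − cx + L²/12 = 0 → x = (c − √(c² − L²/3))/2 = 0.2684 m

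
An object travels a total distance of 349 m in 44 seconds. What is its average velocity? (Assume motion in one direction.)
v_avg = Δd / Δt = 349 / 44 = 7.93 m/s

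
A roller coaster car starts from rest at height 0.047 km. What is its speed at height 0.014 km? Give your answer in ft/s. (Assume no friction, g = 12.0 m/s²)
mgh₁ = ½mv₂² + mgh₂ → v₂ = √(2g(h₁−h₂)) = √(2×12.0×(47−14)) = 28.14 m/s = 92.33 ft/s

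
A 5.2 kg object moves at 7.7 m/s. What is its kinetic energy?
KE = ½mv² = ½×5.2×7.7² = 154.154 J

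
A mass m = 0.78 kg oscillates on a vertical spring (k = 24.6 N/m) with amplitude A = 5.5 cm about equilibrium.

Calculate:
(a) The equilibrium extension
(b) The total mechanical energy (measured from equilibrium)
x_eq = mg/k = 0.78×9.81/24.6 = 0.311 m = 31.1 cm
E = ½kA² = ½×24.6×(0.055)² = 0.03721 J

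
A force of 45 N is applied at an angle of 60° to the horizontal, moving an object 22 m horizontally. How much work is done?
W = Fd cosθ = 45×22×cos(60°) = 495.0 J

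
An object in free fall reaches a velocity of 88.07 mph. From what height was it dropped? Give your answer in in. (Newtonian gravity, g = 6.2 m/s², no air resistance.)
h = v²/(2g) (with unit conversion) = 4921.0 in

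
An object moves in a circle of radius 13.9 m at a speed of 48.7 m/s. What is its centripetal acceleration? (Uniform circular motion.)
a_c = v²/r = 48.7²/13.9 = 2371.69/13.9 = 170.63 m/s²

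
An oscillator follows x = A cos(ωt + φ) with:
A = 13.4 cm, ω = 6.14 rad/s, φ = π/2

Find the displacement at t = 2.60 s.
x = A cos(ωt + φ) = 13.4×cos(6.14×2.6 + π/2) = 3.394 cm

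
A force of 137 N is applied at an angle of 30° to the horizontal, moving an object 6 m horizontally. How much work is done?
W = Fd cosθ = 137×6×cos(30°) = 711.87 J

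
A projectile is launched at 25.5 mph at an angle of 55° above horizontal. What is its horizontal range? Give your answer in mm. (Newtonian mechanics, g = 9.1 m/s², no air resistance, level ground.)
R = v₀² sin(2θ) / g (with unit conversion) = 13420.0 mm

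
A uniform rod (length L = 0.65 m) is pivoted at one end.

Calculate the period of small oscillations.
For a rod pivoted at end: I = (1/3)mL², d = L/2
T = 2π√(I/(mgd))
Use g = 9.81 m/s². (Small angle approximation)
I/m = (1/3)L² = 0.1408 m²; d = L/2 = 0.325 m
T = 2π√(I/(mgd)) = 2π√(0.1408/(9.81×0.325)) = 1.321 s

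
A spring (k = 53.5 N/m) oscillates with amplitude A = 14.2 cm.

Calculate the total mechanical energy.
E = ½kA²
E = ½kA² = ½×53.5×(0.142)² = 0.5394 J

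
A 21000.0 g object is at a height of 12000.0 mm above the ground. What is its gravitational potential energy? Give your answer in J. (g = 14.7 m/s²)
PE = mgh = 21 kg × 14.7 m/s² × 12 m = 3704 J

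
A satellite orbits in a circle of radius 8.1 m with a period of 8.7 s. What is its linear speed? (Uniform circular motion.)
v = 2πr/T = 2π×8.1/8.7 = 5.85 m/s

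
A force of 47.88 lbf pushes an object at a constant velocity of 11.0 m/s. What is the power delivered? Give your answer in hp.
P = Fv = 213 N × 11 m/s = 2343 W = 3.142 hp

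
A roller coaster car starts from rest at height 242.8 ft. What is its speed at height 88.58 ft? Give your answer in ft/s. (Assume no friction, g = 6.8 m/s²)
mgh₁ = ½mv₂² + mgh₂ → v₂ = √(2g(h₁−h₂)) = √(2×6.8×(74.01−27)) = 25.28 m/s = 82.95 ft/s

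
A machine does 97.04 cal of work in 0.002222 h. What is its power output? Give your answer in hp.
P = W/t = 406 J / 7.999 s = 50.76 W = 0.06807 hp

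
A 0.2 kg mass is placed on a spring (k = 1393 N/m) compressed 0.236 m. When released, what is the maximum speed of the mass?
½kx² = ½mv² → v = x√(k/m) = 0.236×√(1393/0.2) = 19.7 m/s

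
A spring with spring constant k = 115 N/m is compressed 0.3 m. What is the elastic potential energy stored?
PE = ½kx² = ½×115×0.3² = 5.175 J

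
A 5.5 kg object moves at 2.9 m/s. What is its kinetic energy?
KE = ½mv² = ½×5.5×2.9² = 23.1275 J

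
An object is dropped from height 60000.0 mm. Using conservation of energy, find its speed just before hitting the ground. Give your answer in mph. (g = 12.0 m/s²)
mgh = ½mv² → v = √(2gh) = √(2×12.0×60) = 37.95 m/s = 84.89 mph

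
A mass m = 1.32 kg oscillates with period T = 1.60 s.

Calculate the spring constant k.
T = 2π√(m/k) → k = m(2π/T)² = 1.32×(2π/1.6)² = 20.36 N/m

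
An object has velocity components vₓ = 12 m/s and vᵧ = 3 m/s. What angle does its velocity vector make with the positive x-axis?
θ = arctan(vᵧ/vₓ) = arctan(3/12) = 14.04°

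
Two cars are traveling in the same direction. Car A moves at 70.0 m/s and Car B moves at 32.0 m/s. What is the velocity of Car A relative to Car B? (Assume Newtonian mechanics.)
v_rel = v_A - v_B = 70.0 - 32.0 = 38.0 m/s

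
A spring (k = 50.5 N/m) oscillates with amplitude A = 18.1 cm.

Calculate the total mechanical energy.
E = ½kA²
E = ½kA² = ½×50.5×(0.181)² = 0.8272 J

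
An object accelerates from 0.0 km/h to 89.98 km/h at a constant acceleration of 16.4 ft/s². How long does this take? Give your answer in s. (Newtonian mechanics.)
t = (v - v₀)/a (with unit conversion) = 5.0 s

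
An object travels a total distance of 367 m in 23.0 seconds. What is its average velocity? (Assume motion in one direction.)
v_avg = Δd / Δt = 367 / 23.0 = 15.96 m/s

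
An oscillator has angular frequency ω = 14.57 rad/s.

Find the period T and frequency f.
T = 2π/ω = 2π/14.57 = 0.4312 s; f = ω/2π = 2.319 Hz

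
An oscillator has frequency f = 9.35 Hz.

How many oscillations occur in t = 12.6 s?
n = f×t = 9.35×12.6 = 117.8 oscillations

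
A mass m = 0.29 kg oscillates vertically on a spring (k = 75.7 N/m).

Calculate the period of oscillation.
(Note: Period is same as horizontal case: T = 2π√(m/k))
T = 2π√(m/k) = 2π√(0.29/75.7) = 0.3889 s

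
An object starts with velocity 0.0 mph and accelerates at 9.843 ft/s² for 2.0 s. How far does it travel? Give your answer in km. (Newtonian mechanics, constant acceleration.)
d = v₀t + ½at² (with unit conversion) = 0.006 km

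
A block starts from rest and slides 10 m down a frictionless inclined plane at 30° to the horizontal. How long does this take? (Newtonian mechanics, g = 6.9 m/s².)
a = g sin(θ) = 6.9 × sin(30°) = 3.45 m/s²
t = √(2d/a) = √(2 × 10 / 3.45) = 2.41 s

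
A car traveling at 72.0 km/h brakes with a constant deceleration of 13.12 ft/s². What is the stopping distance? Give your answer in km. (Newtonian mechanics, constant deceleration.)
d = v₀² / (2a) (with unit conversion) = 0.05001 km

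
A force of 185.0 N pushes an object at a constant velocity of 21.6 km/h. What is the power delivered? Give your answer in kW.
P = Fv = 185 N × 6 m/s = 1110 W = 1.11 kW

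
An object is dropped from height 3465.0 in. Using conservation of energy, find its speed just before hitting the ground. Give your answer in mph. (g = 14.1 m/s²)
mgh = ½mv² → v = √(2gh) = √(2×14.1×88.01) = 49.82 m/s = 111.4 mph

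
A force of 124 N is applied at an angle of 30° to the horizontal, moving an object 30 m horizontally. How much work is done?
W = Fd cosθ = 124×30×cos(30°) = 3221.6 J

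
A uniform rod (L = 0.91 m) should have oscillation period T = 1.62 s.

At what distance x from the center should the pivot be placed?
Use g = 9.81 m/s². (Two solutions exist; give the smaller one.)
T = 2π√((L²/12 + x²)/(gx)). Let c = T²g/(4π²) = 0.6521.
x² − cx + L²/12 = 0 → x = (c − √(c² − L²/3))/2 = 0.1329 m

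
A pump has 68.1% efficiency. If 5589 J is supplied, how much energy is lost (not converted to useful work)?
W_out = η × W_in = 0.681×5589 = 3806.1 J
W_lost = W_in − W_out = 5589 − 3806.1 = 1782.9 J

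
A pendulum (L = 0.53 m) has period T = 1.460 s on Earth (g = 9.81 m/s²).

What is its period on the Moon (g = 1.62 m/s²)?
T = 2π√(L/g), so T_moon/T_earth = √(g_earth/g_moon)
T_moon = 2π√(0.53/1.62) = 3.594 s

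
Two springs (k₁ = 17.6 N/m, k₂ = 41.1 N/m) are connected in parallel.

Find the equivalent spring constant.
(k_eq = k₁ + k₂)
k_eq = k₁ + k₂ = 17.6 + 41.1 = 58.7 N/m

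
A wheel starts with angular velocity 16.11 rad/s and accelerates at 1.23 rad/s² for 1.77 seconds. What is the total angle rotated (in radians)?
θ = ω₀t + ½αt² = 16.11×1.77 + ½×1.23×1.77² = 30.44 rad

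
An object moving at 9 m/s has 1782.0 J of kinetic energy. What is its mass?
KE = ½mv² → m = 2KE/v² = 2×1782.0/9² = 44.0 kg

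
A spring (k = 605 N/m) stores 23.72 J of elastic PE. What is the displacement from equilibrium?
PE = ½kx² → x = √(2PE/k) = √(2×23.72/605) = 0.28 m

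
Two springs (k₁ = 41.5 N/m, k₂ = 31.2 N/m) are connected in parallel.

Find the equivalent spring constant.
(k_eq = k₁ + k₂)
k_eq = k₁ + k₂ = 41.5 + 31.2 = 72.7 N/m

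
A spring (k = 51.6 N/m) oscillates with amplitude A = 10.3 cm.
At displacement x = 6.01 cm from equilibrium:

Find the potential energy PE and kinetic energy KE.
E_total = ½kA² = ½×51.6×(0.103)² = 0.2737 J
PE = ½kx² = ½×51.6×(0.0601)² = 0.09319 J
KE = E_total − PE = 0.1805 J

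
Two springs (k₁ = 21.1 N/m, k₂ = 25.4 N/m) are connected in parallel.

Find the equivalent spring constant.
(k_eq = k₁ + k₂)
k_eq = k₁ + k₂ = 21.1 + 25.4 = 46.5 N/m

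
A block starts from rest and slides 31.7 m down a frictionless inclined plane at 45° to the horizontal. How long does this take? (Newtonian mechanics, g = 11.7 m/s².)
a = g sin(θ) = 11.7 × sin(45°) = 8.27 m/s²
t = √(2d/a) = √(2 × 31.7 / 8.27) = 2.77 s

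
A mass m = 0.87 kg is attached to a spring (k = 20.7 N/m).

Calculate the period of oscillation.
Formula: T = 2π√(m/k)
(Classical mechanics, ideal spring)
T = 2π√(m/k) = 2π√(0.87/20.7) = 1.288 s; f = 1/T = 0.7763 Hz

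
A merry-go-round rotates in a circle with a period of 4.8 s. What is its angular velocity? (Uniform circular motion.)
ω = 2π/T = 2π/4.8 = 1.309 rad/s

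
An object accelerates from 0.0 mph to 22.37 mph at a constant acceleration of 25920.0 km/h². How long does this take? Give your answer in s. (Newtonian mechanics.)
t = (v - v₀)/a (with unit conversion) = 5.0 s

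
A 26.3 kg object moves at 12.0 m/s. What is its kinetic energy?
KE = ½mv² = ½×26.3×12.0² = 1893.6 J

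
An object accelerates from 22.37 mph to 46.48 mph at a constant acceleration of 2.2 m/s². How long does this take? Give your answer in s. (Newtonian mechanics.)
t = (v - v₀)/a (with unit conversion) = 4.899 s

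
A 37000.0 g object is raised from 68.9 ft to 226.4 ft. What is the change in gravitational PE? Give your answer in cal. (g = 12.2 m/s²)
ΔPE = mg(h₂ − h₁) = 37 kg × 12.2 m/s² × (69.01 − 21) m = 2.167e+04 J = 5179.0 cal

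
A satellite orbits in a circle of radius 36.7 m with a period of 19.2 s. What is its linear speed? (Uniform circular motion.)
v = 2πr/T = 2π×36.7/19.2 = 12.01 m/s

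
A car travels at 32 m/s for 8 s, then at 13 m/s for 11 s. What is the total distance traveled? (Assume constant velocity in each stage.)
d₁ = v₁t₁ = 32 × 8 = 256 m
d₂ = v₂t₂ = 13 × 11 = 143 m
d_total = 256 + 143 = 399 m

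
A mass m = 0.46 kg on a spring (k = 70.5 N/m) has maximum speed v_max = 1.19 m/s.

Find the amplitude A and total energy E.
½mv²_max = ½kA² → A = v_max√(m/k) = 1.19×√(0.46/70.5) = 0.09612 m = 9.612 cm
E = ½mv²_max = ½×0.46×1.19² = 0.3257 J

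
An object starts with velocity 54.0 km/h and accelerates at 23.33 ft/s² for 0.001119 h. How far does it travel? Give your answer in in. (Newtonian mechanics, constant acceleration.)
d = v₀t + ½at² (with unit conversion) = 4651.0 in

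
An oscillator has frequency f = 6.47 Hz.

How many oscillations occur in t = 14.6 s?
n = f×t = 6.47×14.6 = 94.46 oscillations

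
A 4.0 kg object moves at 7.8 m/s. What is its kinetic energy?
KE = ½mv² = ½×4.0×7.8² = 121.68 J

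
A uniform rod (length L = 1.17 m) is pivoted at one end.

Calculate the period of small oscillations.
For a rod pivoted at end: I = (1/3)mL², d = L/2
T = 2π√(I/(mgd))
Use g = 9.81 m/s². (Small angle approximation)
I/m = (1/3)L² = 0.4563 m²; d = L/2 = 0.585 m
T = 2π√(I/(mgd)) = 2π√(0.4563/(9.81×0.585)) = 1.772 s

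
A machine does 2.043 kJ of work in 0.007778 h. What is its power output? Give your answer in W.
P = W/t = 2043 J / 28 s = 72.96 W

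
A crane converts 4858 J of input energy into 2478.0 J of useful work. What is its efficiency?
η = W_out/W_in = 2478.0/4858 = 0.5101 = 51.01%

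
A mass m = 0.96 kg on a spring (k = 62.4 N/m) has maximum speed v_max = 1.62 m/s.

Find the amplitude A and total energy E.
½mv²_max = ½kA² → A = v_max√(m/k) = 1.62×√(0.96/62.4) = 0.2009 m = 20.09 cm
E = ½mv²_max = ½×0.96×1.62² = 1.26 J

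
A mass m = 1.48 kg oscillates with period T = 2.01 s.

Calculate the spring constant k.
T = 2π√(m/k) → k = m(2π/T)² = 1.48×(2π/2.01)² = 14.46 N/m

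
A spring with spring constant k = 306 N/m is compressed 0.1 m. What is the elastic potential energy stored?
PE = ½kx² = ½×306×0.1² = 1.53 J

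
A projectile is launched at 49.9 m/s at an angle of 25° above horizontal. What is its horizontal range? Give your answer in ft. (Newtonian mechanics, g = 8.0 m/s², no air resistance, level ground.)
R = v₀² sin(2θ) / g (with unit conversion) = 782.3 ft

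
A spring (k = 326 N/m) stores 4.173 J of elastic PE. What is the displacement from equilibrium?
PE = ½kx² → x = √(2PE/k) = √(2×4.173/326) = 0.16 m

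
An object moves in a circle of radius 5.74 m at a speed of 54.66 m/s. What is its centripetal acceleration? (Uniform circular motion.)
a_c = v²/r = 54.66²/5.74 = 2987.72/5.74 = 520.51 m/s²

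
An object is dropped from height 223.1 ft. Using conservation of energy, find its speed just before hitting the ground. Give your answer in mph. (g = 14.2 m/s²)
mgh = ½mv² → v = √(2gh) = √(2×14.2×68) = 43.95 m/s = 98.3 mph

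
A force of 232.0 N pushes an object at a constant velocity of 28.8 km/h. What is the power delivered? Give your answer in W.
P = Fv = 232 N × 8 m/s = 1856 W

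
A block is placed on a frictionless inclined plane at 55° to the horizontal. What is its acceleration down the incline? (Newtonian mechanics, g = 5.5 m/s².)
a = g sin(θ) = 5.5 × sin(55°) = 5.5 × 0.8192 = 4.51 m/s²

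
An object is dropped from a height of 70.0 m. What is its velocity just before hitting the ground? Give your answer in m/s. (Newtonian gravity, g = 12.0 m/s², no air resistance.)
v = √(2gh) = 40.99 m/s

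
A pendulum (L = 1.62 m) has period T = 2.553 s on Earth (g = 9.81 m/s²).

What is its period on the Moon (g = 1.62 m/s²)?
T = 2π√(L/g), so T_moon/T_earth = √(g_earth/g_moon)
T_moon = 2π√(1.62/1.62) = 6.283 s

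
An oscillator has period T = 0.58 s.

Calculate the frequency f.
f = 1/T = 1/0.58 = 1.724 Hz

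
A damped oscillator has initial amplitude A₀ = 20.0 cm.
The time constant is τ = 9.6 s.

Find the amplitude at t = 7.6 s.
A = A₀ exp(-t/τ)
A = A₀ exp(−t/τ) = 20.0×exp(−7.6/9.6) = 9.062 cm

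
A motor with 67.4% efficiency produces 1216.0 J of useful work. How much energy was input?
W_in = W_out/η = 1216.0/0.674 = 1804.2 J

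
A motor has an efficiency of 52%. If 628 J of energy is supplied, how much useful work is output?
W_out = η × W_in = 0.52 × 628 = 326.56 J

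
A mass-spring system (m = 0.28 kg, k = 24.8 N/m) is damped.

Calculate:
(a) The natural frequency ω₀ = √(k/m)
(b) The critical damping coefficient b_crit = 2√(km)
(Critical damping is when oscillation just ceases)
ω₀ = √(k/m) = √(24.8/0.28) = 9.411 rad/s
b_crit = 2√(km) = 2√(24.8×0.28) = 5.27 kg/s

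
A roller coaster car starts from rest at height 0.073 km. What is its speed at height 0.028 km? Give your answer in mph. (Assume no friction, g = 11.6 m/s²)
mgh₁ = ½mv₂² + mgh₂ → v₂ = √(2g(h₁−h₂)) = √(2×11.6×(73−28)) = 32.31 m/s = 72.28 mph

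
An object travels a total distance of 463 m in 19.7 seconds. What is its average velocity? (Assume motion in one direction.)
v_avg = Δd / Δt = 463 / 19.7 = 23.5 m/s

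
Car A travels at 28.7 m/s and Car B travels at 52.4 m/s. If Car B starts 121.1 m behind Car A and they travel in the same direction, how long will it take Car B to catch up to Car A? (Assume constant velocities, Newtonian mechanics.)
Relative speed: v_rel = 52.4 - 28.7 = 23.7 m/s
Time to catch: t = d₀/v_rel = 121.1/23.7 = 5.11 s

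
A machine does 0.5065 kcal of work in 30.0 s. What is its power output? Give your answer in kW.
P = W/t = 2119 J / 30 s = 70.64 W = 0.07064 kW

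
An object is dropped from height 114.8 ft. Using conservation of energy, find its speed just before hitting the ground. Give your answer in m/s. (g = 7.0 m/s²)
mgh = ½mv² → v = √(2gh) = √(2×7.0×34.99) = 22.13 m/s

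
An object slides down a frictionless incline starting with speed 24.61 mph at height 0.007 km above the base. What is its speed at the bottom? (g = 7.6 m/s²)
½mv₀² + mgh = ½mv² → v = √(v₀² + 2gh) = √(11² + 2×7.6×7) = 15.08 m/s = 33.74 mph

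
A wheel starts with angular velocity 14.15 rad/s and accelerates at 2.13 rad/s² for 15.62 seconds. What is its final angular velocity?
ω = ω₀ + αt = 14.15 + 2.13 × 15.62 = 47.42 rad/s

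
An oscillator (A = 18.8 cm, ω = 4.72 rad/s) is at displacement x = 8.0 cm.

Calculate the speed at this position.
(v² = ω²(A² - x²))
v = ω√(A² − x²) = 4.72×√(0.188² − 0.08²) = 0.803 m/s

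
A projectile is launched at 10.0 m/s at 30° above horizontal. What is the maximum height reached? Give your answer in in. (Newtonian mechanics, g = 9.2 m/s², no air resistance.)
H = v₀²sin²(θ)/(2g) (with unit conversion) = 53.49 in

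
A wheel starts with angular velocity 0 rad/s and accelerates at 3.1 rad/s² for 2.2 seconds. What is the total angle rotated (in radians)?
θ = ω₀t + ½αt² = 0×2.2 + ½×3.1×2.2² = 7.5 rad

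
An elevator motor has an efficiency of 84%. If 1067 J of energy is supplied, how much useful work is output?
W_out = η × W_in = 0.84 × 1067 = 896.28 J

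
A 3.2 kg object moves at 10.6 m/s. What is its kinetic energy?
KE = ½mv² = ½×3.2×10.6² = 179.776 J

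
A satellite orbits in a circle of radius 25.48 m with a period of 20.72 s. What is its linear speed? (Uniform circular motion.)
v = 2πr/T = 2π×25.48/20.72 = 7.73 m/s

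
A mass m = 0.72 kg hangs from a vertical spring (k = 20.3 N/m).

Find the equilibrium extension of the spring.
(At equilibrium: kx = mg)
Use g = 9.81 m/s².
x_eq = mg/k = 0.72×9.81/20.3 = 0.3479 m = 34.79 cm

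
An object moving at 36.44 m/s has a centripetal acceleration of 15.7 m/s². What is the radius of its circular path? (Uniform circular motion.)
r = v²/a_c = 36.44²/15.7 = 84.58 m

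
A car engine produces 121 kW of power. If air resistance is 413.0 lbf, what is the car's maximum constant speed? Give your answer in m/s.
P = Fv → v = P/F = 121000 W / 1837 N = 65.86 m/s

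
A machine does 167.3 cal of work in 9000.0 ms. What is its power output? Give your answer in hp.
P = W/t = 700 J / 9 s = 77.78 W = 0.1043 hp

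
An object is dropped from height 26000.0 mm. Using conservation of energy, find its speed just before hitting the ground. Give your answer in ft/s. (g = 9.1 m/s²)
mgh = ½mv² → v = √(2gh) = √(2×9.1×26) = 21.75 m/s = 71.37 ft/s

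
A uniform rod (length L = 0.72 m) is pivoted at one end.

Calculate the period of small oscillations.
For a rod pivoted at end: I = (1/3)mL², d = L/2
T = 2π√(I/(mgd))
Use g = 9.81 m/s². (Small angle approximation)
I/m = (1/3)L² = 0.1728 m²; d = L/2 = 0.36 m
T = 2π√(I/(mgd)) = 2π√(0.1728/(9.81×0.36)) = 1.39 s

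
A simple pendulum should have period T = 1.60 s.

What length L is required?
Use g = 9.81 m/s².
T = 2π√(L/g) → L = g(T/2π)² = 9.81×(1.6/2π)² = 0.6361 m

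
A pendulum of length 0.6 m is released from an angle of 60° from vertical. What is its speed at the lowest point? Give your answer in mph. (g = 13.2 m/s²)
h = L(1 − cosθ) = 0.6×(1 − cos60°) = 0.3 m
v = √(2gh) = √(2×13.2×0.3) = 2.814 m/s = 6.295 mph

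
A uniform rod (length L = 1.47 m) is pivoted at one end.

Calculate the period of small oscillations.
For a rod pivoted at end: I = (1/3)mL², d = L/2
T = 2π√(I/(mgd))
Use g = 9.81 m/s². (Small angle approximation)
I/m = (1/3)L² = 0.7203 m²; d = L/2 = 0.735 m
T = 2π√(I/(mgd)) = 2π√(0.7203/(9.81×0.735)) = 1.986 s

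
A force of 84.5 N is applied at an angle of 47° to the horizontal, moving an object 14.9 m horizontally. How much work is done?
W = Fd cosθ = 84.5×14.9×cos(47°) = 858.67 J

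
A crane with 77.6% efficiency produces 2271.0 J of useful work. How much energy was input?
W_in = W_out/η = 2271.0/0.776 = 2926.5 J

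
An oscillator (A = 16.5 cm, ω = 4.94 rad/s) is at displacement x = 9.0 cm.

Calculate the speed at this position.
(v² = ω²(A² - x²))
v = ω√(A² − x²) = 4.94×√(0.165² − 0.09²) = 0.6832 m/s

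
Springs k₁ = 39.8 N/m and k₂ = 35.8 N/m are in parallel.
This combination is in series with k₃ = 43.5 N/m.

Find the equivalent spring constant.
k₁₂ = k₁ + k₂ = 75.6 N/m (parallel)
1/k_eq = 1/k₁₂ + 1/k₃ → k_eq = 27.61 N/m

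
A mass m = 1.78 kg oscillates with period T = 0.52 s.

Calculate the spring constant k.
T = 2π√(m/k) → k = m(2π/T)² = 1.78×(2π/0.52)² = 259.9 N/m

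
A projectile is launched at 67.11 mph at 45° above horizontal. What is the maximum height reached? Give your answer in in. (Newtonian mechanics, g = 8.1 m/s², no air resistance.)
H = v₀²sin²(θ)/(2g) (with unit conversion) = 1094.0 in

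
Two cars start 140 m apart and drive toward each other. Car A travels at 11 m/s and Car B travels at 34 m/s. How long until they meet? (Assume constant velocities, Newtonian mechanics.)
Combined speed: v_combined = 11 + 34 = 45 m/s
Time to meet: t = d/45 = 140/45 = 3.11 s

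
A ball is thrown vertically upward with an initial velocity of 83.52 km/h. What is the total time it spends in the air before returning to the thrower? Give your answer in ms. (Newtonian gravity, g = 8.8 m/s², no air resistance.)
t_total = 2v₀/g (with unit conversion) = 5273.0 ms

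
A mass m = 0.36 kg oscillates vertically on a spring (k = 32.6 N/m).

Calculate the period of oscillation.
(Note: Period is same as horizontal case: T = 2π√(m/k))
T = 2π√(m/k) = 2π√(0.36/32.6) = 0.6603 s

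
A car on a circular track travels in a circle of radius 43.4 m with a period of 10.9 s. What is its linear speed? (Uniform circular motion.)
v = 2πr/T = 2π×43.4/10.9 = 25.02 m/s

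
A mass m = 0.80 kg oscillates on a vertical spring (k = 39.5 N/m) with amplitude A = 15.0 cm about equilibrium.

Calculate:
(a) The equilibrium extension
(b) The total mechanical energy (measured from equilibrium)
x_eq = mg/k = 0.8×9.81/39.5 = 0.1987 m = 19.87 cm
E = ½kA² = ½×39.5×(0.15)² = 0.4444 J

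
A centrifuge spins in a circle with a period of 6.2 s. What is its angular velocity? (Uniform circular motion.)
ω = 2π/T = 2π/6.2 = 1.0134 rad/s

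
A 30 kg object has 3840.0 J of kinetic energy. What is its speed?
KE = ½mv² → v = √(2KE/m) = √(2×3840.0/30) = 16.0 m/s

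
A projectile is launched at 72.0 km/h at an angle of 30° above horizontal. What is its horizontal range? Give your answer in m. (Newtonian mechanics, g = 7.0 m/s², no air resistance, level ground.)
R = v₀² sin(2θ) / g (with unit conversion) = 49.49 m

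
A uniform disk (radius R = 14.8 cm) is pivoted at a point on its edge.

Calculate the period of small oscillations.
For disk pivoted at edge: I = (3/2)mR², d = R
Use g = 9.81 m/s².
I/m = (3/2)R² = 0.03286 m²; d = R = 0.148 m
T = 2π√((3/2)R²/(gR)) = 2π√(3R/(2g)) = 0.9452 s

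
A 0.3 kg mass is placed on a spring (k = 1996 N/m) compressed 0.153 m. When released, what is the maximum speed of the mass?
½kx² = ½mv² → v = x√(k/m) = 0.153×√(1996/0.3) = 12.48 m/s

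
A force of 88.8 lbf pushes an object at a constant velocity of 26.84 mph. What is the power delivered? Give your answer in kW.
P = Fv = 395 N × 12 m/s = 4739 W = 4.739 kW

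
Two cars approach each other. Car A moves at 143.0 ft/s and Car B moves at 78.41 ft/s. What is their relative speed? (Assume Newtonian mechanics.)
v_rel = v_A + v_B = 143.0 + 78.41 = 221.4 ft/s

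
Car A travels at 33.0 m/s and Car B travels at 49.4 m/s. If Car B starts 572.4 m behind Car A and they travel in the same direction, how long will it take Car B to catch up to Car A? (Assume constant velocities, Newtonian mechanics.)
Relative speed: v_rel = 49.4 - 33.0 = 16.4 m/s
Time to catch: t = d₀/v_rel = 572.4/16.4 = 34.9 s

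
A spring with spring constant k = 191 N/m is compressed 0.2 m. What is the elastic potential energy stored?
PE = ½kx² = ½×191×0.2² = 3.82 J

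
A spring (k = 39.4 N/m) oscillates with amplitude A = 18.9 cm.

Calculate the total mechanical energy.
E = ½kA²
E = ½kA² = ½×39.4×(0.189)² = 0.7037 J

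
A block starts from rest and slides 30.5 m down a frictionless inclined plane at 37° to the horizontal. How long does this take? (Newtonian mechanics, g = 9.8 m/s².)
a = g sin(θ) = 9.8 × sin(37°) = 5.9 m/s²
t = √(2d/a) = √(2 × 30.5 / 5.9) = 3.22 s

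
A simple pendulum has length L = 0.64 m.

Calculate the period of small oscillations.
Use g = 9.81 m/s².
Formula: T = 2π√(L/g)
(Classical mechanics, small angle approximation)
T = 2π√(L/g) = 2π√(0.64/9.81) = 1.605 s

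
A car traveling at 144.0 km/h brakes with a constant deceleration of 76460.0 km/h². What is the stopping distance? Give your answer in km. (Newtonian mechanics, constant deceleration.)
d = v₀² / (2a) (with unit conversion) = 0.1356 km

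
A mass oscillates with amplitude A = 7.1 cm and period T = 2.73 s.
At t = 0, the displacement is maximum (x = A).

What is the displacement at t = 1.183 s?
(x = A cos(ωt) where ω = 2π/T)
ω = 2π/T = 2π/2.73 = 2.302 rad/s
x = A cos(ωt) = 7.1×cos(2.302×1.183) = -6.486 cm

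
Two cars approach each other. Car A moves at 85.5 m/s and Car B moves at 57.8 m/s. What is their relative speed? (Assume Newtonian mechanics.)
v_rel = v_A + v_B = 85.5 + 57.8 = 143.3 m/s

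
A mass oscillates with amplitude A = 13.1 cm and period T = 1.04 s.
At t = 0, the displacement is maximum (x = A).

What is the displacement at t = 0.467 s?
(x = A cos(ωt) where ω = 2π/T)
ω = 2π/T = 2π/1.04 = 6.042 rad/s
x = A cos(ωt) = 13.1×cos(6.042×0.467) = -12.43 cm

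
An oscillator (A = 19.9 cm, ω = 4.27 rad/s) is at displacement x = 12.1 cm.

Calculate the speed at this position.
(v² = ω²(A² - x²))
v = ω√(A² − x²) = 4.27×√(0.199² − 0.121²) = 0.6746 m/s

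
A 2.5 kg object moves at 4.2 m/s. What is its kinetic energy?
KE = ½mv² = ½×2.5×4.2² = 22.05 J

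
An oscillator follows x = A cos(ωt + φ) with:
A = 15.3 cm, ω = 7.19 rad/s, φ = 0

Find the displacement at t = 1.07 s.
x = A cos(ωt + φ) = 15.3×cos(7.19×1.07 + 0) = 2.448 cm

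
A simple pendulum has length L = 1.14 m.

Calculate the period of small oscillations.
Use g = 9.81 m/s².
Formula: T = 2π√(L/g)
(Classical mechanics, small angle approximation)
T = 2π√(L/g) = 2π√(1.14/9.81) = 2.142 s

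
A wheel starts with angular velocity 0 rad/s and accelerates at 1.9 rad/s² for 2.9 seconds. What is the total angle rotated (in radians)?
θ = ω₀t + ½αt² = 0×2.9 + ½×1.9×2.9² = 7.99 rad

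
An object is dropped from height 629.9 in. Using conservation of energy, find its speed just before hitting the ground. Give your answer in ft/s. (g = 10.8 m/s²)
mgh = ½mv² → v = √(2gh) = √(2×10.8×16) = 18.59 m/s = 60.99 ft/s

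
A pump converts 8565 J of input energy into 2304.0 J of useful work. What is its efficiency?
η = W_out/W_in = 2304.0/8565 = 0.269 = 26.9%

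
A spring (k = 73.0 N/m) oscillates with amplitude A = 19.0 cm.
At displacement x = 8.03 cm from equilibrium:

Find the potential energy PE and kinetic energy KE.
E_total = ½kA² = ½×73.0×(0.19)² = 1.318 J
PE = ½kx² = ½×73.0×(0.0803)² = 0.2354 J
KE = E_total − PE = 1.082 J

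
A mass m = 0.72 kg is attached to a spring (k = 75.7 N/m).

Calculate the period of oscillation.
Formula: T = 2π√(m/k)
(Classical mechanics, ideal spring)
T = 2π√(m/k) = 2π√(0.72/75.7) = 0.6128 s; f = 1/T = 1.632 Hz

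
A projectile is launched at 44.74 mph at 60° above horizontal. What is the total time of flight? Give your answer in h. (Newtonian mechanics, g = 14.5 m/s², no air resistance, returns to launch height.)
T = 2v₀sin(θ)/g (with unit conversion) = 0.0006636 h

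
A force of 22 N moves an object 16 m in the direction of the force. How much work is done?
W = Fd = 22×16 = 352.0 J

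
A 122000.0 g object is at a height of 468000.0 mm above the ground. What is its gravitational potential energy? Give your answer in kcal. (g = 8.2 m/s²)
PE = mgh = 122 kg × 8.2 m/s² × 468 m = 4.682e+05 J = 111.9 kcal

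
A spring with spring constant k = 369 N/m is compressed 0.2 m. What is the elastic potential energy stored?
PE = ½kx² = ½×369×0.2² = 7.38 J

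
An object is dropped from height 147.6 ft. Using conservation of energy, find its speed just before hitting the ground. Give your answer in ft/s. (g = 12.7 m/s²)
mgh = ½mv² → v = √(2gh) = √(2×12.7×44.99) = 33.8 m/s = 110.9 ft/s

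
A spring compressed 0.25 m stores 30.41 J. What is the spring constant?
PE = ½kx² → k = 2PE/x² = 2×30.41/0.25² = 973.1 N/m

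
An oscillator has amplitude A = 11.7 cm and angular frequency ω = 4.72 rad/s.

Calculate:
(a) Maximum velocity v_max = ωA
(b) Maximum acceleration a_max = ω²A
v_max = ωA = 4.72×0.117 = 0.5522 m/s
a_max = ω²A = 4.72²×0.117 = 2.607 m/s²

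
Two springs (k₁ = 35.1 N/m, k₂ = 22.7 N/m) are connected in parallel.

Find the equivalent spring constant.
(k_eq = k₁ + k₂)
k_eq = k₁ + k₂ = 35.1 + 22.7 = 57.8 N/m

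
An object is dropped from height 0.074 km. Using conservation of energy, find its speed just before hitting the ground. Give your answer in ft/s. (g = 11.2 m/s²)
mgh = ½mv² → v = √(2gh) = √(2×11.2×74) = 40.71 m/s = 133.6 ft/s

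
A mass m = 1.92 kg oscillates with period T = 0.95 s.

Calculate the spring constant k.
T = 2π√(m/k) → k = m(2π/T)² = 1.92×(2π/0.95)² = 83.99 N/m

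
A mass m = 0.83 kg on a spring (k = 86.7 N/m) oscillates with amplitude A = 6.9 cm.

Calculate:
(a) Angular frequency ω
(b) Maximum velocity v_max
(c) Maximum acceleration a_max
ω = √(k/m) = √(86.7/0.83) = 10.22 rad/s
v_max = ωA = 10.22×0.069 = 0.7052 m/s
a_max = ω²A = 10.22²×0.069 = 7.208 m/s²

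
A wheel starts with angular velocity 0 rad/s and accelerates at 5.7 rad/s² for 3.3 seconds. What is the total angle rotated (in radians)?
θ = ω₀t + ½αt² = 0×3.3 + ½×5.7×3.3² = 31.04 rad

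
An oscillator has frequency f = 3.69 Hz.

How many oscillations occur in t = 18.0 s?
n = f×t = 3.69×18.0 = 66.42 oscillations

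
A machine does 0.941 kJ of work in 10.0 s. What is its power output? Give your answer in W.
P = W/t = 941 J / 10 s = 94.1 W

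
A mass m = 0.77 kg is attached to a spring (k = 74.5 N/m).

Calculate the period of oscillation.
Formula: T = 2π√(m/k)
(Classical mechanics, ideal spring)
T = 2π√(m/k) = 2π√(0.77/74.5) = 0.6388 s; f = 1/T = 1.565 Hz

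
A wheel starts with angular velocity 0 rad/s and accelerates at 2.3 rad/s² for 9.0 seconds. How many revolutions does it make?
θ = ω₀t + ½αt² = 0×9.0 + ½×2.3×9.0² = 93.15 rad
Revolutions = θ/(2π) = 93.15/(2π) = 14.83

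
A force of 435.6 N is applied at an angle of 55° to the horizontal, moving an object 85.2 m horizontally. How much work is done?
W = Fd cosθ = 435.6×85.2×cos(55°) = 21287.0 J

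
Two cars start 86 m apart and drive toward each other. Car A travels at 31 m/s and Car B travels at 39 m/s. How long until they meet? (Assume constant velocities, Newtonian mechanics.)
Combined speed: v_combined = 31 + 39 = 70 m/s
Time to meet: t = d/70 = 86/70 = 1.23 s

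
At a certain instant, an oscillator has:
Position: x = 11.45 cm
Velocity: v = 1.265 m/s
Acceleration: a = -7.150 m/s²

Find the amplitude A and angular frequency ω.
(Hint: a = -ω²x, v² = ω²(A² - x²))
a = −ω²x → ω = √(|a|/x) = √(7.15/0.1145) = 7.902 rad/s
v² = ω²(A² − x²) → A = √(x² + v²/ω²) = √(0.1145² + 1.265²/7.902²) = 0.1968 m = 19.68 cm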